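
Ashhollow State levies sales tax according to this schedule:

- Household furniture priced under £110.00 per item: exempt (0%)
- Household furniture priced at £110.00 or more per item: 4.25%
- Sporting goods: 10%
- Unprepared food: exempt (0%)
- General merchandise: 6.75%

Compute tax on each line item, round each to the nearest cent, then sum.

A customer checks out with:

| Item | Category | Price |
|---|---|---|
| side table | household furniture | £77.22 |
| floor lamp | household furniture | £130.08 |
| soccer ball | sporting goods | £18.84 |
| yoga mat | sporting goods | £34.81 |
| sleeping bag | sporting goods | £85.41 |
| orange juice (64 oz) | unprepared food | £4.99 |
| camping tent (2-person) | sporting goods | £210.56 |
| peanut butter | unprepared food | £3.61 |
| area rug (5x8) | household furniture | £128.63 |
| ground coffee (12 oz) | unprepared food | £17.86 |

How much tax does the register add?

£45.96

Side table £77.22: household furniture, under £110.00 → 0% → £0.00
Floor lamp £130.08: household furniture, £110.00 or more → 4.25% → £5.53
Soccer ball £18.84: sporting goods → 10% → £1.88
Yoga mat £34.81: sporting goods → 10% → £3.48
Sleeping bag £85.41: sporting goods → 10% → £8.54
Orange juice (64 oz) £4.99: unprepared food → 0% → £0.00
Camping tent (2-person) £210.56: sporting goods → 10% → £21.06
Peanut butter £3.61: unprepared food → 0% → £0.00
Area rug (5x8) £128.63: household furniture, £110.00 or more → 4.25% → £5.47
Ground coffee (12 oz) £17.86: unprepared food → 0% → £0.00
Total tax = £5.53 + £1.88 + £3.48 + £8.54 + £21.06 + £5.47 = £45.96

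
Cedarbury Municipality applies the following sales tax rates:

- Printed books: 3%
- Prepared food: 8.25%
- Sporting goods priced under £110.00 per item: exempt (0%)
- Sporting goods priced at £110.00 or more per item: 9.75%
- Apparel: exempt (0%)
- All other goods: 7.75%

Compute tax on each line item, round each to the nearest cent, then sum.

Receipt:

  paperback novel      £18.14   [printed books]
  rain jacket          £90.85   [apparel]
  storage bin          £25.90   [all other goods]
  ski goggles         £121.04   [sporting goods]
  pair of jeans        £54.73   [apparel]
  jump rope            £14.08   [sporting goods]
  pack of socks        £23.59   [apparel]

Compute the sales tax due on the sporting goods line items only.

Ski goggles £121.04: sporting goods, £110.00 or more → 9.75% → £11.80
Jump rope £14.08: sporting goods, under £110.00 → 0% → £0.00
Tax on sporting goods = £11.80 + £0.00 = £11.80

£11.80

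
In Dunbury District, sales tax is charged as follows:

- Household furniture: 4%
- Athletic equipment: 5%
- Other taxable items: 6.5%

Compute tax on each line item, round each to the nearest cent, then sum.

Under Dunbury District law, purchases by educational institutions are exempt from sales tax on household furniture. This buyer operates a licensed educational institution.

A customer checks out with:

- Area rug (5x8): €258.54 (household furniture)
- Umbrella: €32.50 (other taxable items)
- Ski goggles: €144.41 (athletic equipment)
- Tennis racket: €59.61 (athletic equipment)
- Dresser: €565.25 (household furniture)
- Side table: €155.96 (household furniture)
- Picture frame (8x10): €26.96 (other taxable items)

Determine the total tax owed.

Area rug (5x8) €258.54: household furniture, buyer-exempt → 0% → €0.00
Umbrella €32.50: other taxable items → 6.5% → €2.11
Ski goggles €144.41: athletic equipment → 5% → €7.22
Tennis racket €59.61: athletic equipment → 5% → €2.98
Dresser €565.25: household furniture, buyer-exempt → 0% → €0.00
Side table €155.96: household furniture, buyer-exempt → 0% → €0.00
Picture frame (8x10) €26.96: other taxable items → 6.5% → €1.75
Total tax = €2.11 + €7.22 + €2.98 + €1.75 = €14.06

€14.06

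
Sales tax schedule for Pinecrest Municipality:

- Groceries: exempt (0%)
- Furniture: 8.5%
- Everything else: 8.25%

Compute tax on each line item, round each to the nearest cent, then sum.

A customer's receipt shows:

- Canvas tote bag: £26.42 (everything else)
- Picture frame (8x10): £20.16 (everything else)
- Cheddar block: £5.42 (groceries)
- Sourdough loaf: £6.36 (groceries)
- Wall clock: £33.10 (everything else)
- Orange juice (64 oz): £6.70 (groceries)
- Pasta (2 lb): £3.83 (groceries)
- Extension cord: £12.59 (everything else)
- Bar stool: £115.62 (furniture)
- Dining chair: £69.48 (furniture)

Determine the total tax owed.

£23.35

Canvas tote bag £26.42: everything else → 8.25% → £2.18
Picture frame (8x10) £20.16: everything else → 8.25% → £1.66
Cheddar block £5.42: groceries → 0% → £0.00
Sourdough loaf £6.36: groceries → 0% → £0.00
Wall clock £33.10: everything else → 8.25% → £2.73
Orange juice (64 oz) £6.70: groceries → 0% → £0.00
Pasta (2 lb) £3.83: groceries → 0% → £0.00
Extension cord £12.59: everything else → 8.25% → £1.04
Bar stool £115.62: furniture → 8.5% → £9.83
Dining chair £69.48: furniture → 8.5% → £5.91
Total tax = £2.18 + £1.66 + £2.73 + £1.04 + £9.83 + £5.91 = £23.35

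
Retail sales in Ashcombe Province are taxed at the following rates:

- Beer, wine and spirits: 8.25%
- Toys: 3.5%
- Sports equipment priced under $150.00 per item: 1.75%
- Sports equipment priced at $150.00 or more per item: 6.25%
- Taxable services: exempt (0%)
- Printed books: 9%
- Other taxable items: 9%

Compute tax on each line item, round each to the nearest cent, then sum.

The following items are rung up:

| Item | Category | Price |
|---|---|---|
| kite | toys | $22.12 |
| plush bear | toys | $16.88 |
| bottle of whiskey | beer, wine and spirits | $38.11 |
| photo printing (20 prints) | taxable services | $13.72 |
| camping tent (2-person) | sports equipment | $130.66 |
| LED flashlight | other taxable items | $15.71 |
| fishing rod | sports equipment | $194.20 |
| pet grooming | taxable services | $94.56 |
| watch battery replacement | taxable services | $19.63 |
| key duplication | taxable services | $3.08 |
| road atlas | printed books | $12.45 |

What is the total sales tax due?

$21.46

Kite $22.12: toys → 3.5% → $0.77
Plush bear $16.88: toys → 3.5% → $0.59
Bottle of whiskey $38.11: beer, wine and spirits → 8.25% → $3.14
Photo printing (20 prints) $13.72: taxable services → 0% → $0.00
Camping tent (2-person) $130.66: sports equipment, under $150.00 → 1.75% → $2.29
LED flashlight $15.71: other taxable items → 9% → $1.41
Fishing rod $194.20: sports equipment, $150.00 or more → 6.25% → $12.14
Pet grooming $94.56: taxable services → 0% → $0.00
Watch battery replacement $19.63: taxable services → 0% → $0.00
Key duplication $3.08: taxable services → 0% → $0.00
Road atlas $12.45: printed books → 9% → $1.12
Total tax = $0.77 + $0.59 + $3.14 + $2.29 + $1.41 + $12.14 + $1.12 = $21.46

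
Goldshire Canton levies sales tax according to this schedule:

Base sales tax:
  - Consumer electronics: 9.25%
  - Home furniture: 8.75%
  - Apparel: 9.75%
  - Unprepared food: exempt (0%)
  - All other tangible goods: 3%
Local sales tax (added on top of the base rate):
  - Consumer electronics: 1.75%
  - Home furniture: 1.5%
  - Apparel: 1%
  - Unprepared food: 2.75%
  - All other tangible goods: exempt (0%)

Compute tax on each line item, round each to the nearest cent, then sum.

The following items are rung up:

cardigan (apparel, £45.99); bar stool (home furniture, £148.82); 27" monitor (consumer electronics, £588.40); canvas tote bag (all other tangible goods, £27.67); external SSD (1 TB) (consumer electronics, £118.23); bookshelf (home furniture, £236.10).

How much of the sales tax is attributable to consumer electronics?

27" monitor £588.40: consumer electronics → 9.25% + 1.75% local = 11% → £64.72
External SSD (1 TB) £118.23: consumer electronics → 9.25% + 1.75% local = 11% → £13.01
Tax on consumer electronics = £64.72 + £13.01 = £77.73

£77.73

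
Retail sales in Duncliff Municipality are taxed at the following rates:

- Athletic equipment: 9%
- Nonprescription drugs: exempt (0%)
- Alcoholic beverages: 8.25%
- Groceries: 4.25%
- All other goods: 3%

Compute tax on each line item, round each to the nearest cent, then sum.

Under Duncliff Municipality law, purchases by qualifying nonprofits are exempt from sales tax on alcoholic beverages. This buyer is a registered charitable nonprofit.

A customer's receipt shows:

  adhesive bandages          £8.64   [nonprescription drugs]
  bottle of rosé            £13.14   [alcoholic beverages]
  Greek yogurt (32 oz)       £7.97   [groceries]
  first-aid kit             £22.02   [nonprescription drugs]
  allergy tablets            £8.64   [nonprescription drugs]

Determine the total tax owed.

Adhesive bandages £8.64: nonprescription drugs → 0% → £0.00
Bottle of rosé £13.14: alcoholic beverages, buyer-exempt → 0% → £0.00
Greek yogurt (32 oz) £7.97: groceries → 4.25% → £0.34
First-aid kit £22.02: nonprescription drugs → 0% → £0.00
Allergy tablets £8.64: nonprescription drugs → 0% → £0.00
Total tax = £0.34

£0.34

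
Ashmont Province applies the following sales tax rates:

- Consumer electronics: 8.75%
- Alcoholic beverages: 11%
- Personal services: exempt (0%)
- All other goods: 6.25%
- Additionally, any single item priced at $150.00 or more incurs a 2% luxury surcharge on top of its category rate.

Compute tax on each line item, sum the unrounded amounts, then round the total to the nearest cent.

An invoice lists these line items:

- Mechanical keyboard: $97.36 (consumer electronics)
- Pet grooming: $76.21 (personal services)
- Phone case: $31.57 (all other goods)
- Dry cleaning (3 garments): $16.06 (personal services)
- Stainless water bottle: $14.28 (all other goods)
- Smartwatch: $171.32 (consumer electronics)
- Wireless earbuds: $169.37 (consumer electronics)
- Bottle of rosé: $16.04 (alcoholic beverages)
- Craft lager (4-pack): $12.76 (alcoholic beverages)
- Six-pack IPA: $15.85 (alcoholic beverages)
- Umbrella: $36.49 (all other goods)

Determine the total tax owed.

Mechanical keyboard $97.36: consumer electronics → 8.75% → $8.519
Pet grooming $76.21: personal services → 0% → $0.00
Phone case $31.57: all other goods → 6.25% → $1.973125
Dry cleaning (3 garments) $16.06: personal services → 0% → $0.00
Stainless water bottle $14.28: all other goods → 6.25% → $0.8925
Smartwatch $171.32: consumer electronics → 8.75% + 2% surcharge = 10.75% → $18.4169
Wireless earbuds $169.37: consumer electronics → 8.75% + 2% surcharge = 10.75% → $18.207275
Bottle of rosé $16.04: alcoholic beverages → 11% → $1.7644
Craft lager (4-pack) $12.76: alcoholic beverages → 11% → $1.4036
Six-pack IPA $15.85: alcoholic beverages → 11% → $1.7435
Umbrella $36.49: all other goods → 6.25% → $2.280625
Unrounded tax sum = $55.200925 → $55.20

$55.20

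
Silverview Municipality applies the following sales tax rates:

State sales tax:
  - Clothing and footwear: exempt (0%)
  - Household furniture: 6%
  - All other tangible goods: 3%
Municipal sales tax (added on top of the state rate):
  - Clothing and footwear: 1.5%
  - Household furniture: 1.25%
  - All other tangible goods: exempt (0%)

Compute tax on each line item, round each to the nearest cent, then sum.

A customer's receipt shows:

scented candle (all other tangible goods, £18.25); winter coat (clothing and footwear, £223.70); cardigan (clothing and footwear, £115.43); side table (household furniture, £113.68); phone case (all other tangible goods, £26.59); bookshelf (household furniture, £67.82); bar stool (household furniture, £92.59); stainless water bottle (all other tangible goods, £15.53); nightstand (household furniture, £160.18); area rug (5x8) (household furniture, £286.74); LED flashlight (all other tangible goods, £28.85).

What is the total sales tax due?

£60.05

Scented candle £18.25: all other tangible goods → 3% + 0% municipal = 3% → £0.55
Winter coat £223.70: clothing and footwear → 0% + 1.5% municipal = 1.5% → £3.36
Cardigan £115.43: clothing and footwear → 0% + 1.5% municipal = 1.5% → £1.73
Side table £113.68: household furniture → 6% + 1.25% municipal = 7.25% → £8.24
Phone case £26.59: all other tangible goods → 3% + 0% municipal = 3% → £0.80
Bookshelf £67.82: household furniture → 6% + 1.25% municipal = 7.25% → £4.92
Bar stool £92.59: household furniture → 6% + 1.25% municipal = 7.25% → £6.71
Stainless water bottle £15.53: all other tangible goods → 3% + 0% municipal = 3% → £0.47
Nightstand £160.18: household furniture → 6% + 1.25% municipal = 7.25% → £11.61
Area rug (5x8) £286.74: household furniture → 6% + 1.25% municipal = 7.25% → £20.79
LED flashlight £28.85: all other tangible goods → 3% + 0% municipal = 3% → £0.87
Total tax = £0.55 + £3.36 + £1.73 + £8.24 + £0.80 + £4.92 + £6.71 + £0.47 + £11.61 + £20.79 + £0.87 = £60.05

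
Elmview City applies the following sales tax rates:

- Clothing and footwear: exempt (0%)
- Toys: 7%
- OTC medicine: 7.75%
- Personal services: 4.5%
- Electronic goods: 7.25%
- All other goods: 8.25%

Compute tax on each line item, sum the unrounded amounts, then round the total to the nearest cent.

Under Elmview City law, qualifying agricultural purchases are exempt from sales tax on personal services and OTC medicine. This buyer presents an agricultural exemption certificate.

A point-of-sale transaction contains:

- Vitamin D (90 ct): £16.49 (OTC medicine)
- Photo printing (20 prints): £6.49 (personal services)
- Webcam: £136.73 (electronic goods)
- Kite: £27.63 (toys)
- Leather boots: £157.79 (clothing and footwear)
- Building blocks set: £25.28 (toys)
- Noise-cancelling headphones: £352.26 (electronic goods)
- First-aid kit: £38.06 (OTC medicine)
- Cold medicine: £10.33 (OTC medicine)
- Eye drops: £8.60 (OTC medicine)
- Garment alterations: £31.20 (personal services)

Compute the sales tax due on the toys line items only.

Kite £27.63: toys → 7% → £1.9341
Building blocks set £25.28: toys → 7% → £1.7696
Tax on toys: unrounded sum = £3.7037 → £3.70

£3.70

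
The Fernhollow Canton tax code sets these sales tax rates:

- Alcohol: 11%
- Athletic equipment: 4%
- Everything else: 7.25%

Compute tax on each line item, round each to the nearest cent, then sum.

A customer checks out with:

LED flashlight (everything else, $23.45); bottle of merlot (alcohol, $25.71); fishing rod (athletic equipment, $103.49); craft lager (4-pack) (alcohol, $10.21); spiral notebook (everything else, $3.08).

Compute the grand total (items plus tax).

LED flashlight $23.45: everything else → 7.25% → $1.70
Bottle of merlot $25.71: alcohol → 11% → $2.83
Fishing rod $103.49: athletic equipment → 4% → $4.14
Craft lager (4-pack) $10.21: alcohol → 11% → $1.12
Spiral notebook $3.08: everything else → 7.25% → $0.22
Subtotal = $165.94; tax = $10.01; total due = $175.95

$175.95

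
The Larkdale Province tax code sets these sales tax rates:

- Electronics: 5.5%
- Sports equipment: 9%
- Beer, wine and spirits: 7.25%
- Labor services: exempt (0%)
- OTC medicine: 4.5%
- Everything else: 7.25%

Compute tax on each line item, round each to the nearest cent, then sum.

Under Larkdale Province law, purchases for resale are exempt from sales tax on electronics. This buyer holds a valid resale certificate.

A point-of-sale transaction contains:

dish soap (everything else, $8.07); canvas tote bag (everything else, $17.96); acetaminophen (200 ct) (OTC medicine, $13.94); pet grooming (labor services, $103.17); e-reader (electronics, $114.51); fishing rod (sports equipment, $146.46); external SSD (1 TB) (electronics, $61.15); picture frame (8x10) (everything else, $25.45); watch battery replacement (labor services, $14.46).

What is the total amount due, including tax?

$522.72

Dish soap $8.07: everything else → 7.25% → $0.59
Canvas tote bag $17.96: everything else → 7.25% → $1.30
Acetaminophen (200 ct) $13.94: OTC medicine → 4.5% → $0.63
Pet grooming $103.17: labor services → 0% → $0.00
E-reader $114.51: electronics, buyer-exempt → 0% → $0.00
Fishing rod $146.46: sports equipment → 9% → $13.18
External SSD (1 TB) $61.15: electronics, buyer-exempt → 0% → $0.00
Picture frame (8x10) $25.45: everything else → 7.25% → $1.85
Watch battery replacement $14.46: labor services → 0% → $0.00
Subtotal = $505.17; tax = $17.55; total due = $522.72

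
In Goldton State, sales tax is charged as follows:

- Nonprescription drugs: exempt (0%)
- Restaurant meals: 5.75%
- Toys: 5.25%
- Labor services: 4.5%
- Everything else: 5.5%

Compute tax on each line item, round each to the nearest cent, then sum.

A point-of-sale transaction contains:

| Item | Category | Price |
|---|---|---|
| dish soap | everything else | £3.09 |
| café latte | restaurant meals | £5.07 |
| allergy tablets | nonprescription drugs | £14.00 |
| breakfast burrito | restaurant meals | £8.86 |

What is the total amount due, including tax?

£31.99

Dish soap £3.09: everything else → 5.5% → £0.17
Café latte £5.07: restaurant meals → 5.75% → £0.29
Allergy tablets £14.00: nonprescription drugs → 0% → £0.00
Breakfast burrito £8.86: restaurant meals → 5.75% → £0.51
Subtotal = £31.02; tax = £0.97; total due = £31.99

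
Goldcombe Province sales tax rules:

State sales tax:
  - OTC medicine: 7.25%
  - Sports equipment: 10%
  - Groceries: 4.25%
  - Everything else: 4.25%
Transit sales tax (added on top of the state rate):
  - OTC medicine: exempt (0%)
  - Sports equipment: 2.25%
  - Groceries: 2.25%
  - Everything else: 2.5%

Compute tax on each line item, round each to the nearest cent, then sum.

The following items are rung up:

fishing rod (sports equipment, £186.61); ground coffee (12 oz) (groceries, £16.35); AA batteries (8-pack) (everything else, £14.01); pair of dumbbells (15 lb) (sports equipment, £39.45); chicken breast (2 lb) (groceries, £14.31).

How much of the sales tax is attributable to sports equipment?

£27.69

Fishing rod £186.61: sports equipment → 10% + 2.25% transit = 12.25% → £22.86
Pair of dumbbells (15 lb) £39.45: sports equipment → 10% + 2.25% transit = 12.25% → £4.83
Tax on sports equipment = £22.86 + £4.83 = £27.69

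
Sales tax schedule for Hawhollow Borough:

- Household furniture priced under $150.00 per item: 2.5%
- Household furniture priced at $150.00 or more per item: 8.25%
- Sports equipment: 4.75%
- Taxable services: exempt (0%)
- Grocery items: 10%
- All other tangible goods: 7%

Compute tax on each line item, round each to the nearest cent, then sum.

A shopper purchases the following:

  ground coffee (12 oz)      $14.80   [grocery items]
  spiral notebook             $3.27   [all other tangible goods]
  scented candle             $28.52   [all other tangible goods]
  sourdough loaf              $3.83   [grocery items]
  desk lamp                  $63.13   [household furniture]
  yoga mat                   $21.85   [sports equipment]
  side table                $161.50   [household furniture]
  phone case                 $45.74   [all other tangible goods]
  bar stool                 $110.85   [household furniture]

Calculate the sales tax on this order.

$26.00

Ground coffee (12 oz) $14.80: grocery items → 10% → $1.48
Spiral notebook $3.27: all other tangible goods → 7% → $0.23
Scented candle $28.52: all other tangible goods → 7% → $2.00
Sourdough loaf $3.83: grocery items → 10% → $0.38
Desk lamp $63.13: household furniture, under $150.00 → 2.5% → $1.58
Yoga mat $21.85: sports equipment → 4.75% → $1.04
Side table $161.50: household furniture, $150.00 or more → 8.25% → $13.32
Phone case $45.74: all other tangible goods → 7% → $3.20
Bar stool $110.85: household furniture, under $150.00 → 2.5% → $2.77
Total tax = $1.48 + $0.23 + $2.00 + $0.38 + $1.58 + $1.04 + $13.32 + $3.20 + $2.77 = $26.00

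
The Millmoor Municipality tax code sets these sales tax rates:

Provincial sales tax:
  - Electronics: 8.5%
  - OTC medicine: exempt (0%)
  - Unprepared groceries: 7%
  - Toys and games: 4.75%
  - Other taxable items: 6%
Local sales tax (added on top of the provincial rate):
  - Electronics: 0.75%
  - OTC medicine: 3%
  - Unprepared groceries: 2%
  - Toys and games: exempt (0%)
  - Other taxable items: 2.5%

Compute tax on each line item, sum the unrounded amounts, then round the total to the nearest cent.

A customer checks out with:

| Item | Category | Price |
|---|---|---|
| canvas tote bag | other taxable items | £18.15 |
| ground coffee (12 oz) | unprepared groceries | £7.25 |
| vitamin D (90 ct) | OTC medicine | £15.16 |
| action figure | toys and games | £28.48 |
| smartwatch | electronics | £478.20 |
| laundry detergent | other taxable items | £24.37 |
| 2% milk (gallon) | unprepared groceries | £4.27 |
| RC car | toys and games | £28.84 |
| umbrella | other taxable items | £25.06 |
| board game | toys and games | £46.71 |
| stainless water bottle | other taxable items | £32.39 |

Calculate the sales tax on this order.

£59.16

Canvas tote bag £18.15: other taxable items → 6% + 2.5% local = 8.5% → £1.54275
Ground coffee (12 oz) £7.25: unprepared groceries → 7% + 2% local = 9% → £0.6525
Vitamin D (90 ct) £15.16: OTC medicine → 0% + 3% local = 3% → £0.4548
Action figure £28.48: toys and games → 4.75% + 0% local = 4.75% → £1.3528
Smartwatch £478.20: electronics → 8.5% + 0.75% local = 9.25% → £44.2335
Laundry detergent £24.37: other taxable items → 6% + 2.5% local = 8.5% → £2.07145
2% milk (gallon) £4.27: unprepared groceries → 7% + 2% local = 9% → £0.3843
RC car £28.84: toys and games → 4.75% + 0% local = 4.75% → £1.3699
Umbrella £25.06: other taxable items → 6% + 2.5% local = 8.5% → £2.1301
Board game £46.71: toys and games → 4.75% + 0% local = 4.75% → £2.218725
Stainless water bottle £32.39: other taxable items → 6% + 2.5% local = 8.5% → £2.75315
Unrounded tax sum = £59.163975 → £59.16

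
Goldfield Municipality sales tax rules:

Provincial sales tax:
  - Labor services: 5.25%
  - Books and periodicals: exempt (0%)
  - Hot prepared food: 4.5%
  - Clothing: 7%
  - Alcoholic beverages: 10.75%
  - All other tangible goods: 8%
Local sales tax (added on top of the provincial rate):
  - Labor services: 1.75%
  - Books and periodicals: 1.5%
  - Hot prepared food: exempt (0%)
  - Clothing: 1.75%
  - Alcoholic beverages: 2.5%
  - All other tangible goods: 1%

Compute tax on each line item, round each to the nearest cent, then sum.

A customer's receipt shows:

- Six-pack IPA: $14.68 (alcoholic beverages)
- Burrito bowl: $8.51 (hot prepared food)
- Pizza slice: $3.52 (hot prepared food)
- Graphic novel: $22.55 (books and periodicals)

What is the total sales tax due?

$2.83

Six-pack IPA $14.68: alcoholic beverages → 10.75% + 2.5% local = 13.25% → $1.95
Burrito bowl $8.51: hot prepared food → 4.5% + 0% local = 4.5% → $0.38
Pizza slice $3.52: hot prepared food → 4.5% + 0% local = 4.5% → $0.16
Graphic novel $22.55: books and periodicals → 0% + 1.5% local = 1.5% → $0.34
Total tax = $1.95 + $0.38 + $0.16 + $0.34 = $2.83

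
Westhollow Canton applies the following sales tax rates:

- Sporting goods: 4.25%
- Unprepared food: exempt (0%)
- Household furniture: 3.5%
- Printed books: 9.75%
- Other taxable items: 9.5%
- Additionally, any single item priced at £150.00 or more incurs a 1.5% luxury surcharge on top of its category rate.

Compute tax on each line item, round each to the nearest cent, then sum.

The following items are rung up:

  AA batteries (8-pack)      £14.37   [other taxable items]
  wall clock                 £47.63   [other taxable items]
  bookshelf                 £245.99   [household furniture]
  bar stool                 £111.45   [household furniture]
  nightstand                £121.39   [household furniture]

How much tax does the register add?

£26.34

AA batteries (8-pack) £14.37: other taxable items → 9.5% → £1.37
Wall clock £47.63: other taxable items → 9.5% → £4.52
Bookshelf £245.99: household furniture → 3.5% + 1.5% surcharge = 5% → £12.30
Bar stool £111.45: household furniture → 3.5% → £3.90
Nightstand £121.39: household furniture → 3.5% → £4.25
Total tax = £1.37 + £4.52 + £12.30 + £3.90 + £4.25 = £26.34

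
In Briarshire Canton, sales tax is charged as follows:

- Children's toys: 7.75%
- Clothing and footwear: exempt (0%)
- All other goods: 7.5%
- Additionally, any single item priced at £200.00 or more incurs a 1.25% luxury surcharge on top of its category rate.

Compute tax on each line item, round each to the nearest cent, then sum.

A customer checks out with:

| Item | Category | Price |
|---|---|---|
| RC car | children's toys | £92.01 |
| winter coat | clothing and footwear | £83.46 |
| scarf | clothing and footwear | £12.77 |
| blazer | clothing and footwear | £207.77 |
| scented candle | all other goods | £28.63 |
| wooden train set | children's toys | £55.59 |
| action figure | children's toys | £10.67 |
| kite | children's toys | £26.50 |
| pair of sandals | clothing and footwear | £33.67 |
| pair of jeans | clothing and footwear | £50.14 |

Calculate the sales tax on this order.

£19.07

RC car £92.01: children's toys → 7.75% → £7.13
Winter coat £83.46: clothing and footwear → 0% → £0.00
Scarf £12.77: clothing and footwear → 0% → £0.00
Blazer £207.77: clothing and footwear → 0% + 1.25% surcharge = 1.25% → £2.60
Scented candle £28.63: all other goods → 7.5% → £2.15
Wooden train set £55.59: children's toys → 7.75% → £4.31
Action figure £10.67: children's toys → 7.75% → £0.83
Kite £26.50: children's toys → 7.75% → £2.05
Pair of sandals £33.67: clothing and footwear → 0% → £0.00
Pair of jeans £50.14: clothing and footwear → 0% → £0.00
Total tax = £7.13 + £2.60 + £2.15 + £4.31 + £0.83 + £2.05 = £19.07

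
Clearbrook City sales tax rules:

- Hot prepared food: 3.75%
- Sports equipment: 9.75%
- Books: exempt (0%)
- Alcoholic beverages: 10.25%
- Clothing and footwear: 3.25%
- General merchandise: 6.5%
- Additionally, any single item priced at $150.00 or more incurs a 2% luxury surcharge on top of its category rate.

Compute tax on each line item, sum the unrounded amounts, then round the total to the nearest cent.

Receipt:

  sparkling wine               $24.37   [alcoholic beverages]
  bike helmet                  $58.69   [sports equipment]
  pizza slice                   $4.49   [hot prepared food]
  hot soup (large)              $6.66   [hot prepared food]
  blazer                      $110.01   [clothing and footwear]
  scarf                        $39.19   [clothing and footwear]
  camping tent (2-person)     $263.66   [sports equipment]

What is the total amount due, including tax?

Sparkling wine $24.37: alcoholic beverages → 10.25% → $2.497925
Bike helmet $58.69: sports equipment → 9.75% → $5.722275
Pizza slice $4.49: hot prepared food → 3.75% → $0.168375
Hot soup (large) $6.66: hot prepared food → 3.75% → $0.24975
Blazer $110.01: clothing and footwear → 3.25% → $3.575325
Scarf $39.19: clothing and footwear → 3.25% → $1.273675
Camping tent (2-person) $263.66: sports equipment → 9.75% + 2% surcharge = 11.75% → $30.98005
Subtotal = $507.07; unrounded tax = $44.467375 → $44.47; total due = $551.54

$551.54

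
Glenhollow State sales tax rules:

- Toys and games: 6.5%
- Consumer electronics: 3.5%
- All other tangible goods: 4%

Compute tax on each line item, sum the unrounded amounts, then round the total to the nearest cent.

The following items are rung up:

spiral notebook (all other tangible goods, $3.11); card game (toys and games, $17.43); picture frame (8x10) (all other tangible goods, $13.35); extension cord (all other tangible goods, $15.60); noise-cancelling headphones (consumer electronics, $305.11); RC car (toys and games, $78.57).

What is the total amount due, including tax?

Spiral notebook $3.11: all other tangible goods → 4% → $0.1244
Card game $17.43: toys and games → 6.5% → $1.13295
Picture frame (8x10) $13.35: all other tangible goods → 4% → $0.534
Extension cord $15.60: all other tangible goods → 4% → $0.624
Noise-cancelling headphones $305.11: consumer electronics → 3.5% → $10.67885
RC car $78.57: toys and games → 6.5% → $5.10705
Subtotal = $433.17; unrounded tax = $18.20125 → $18.20; total due = $451.37

$451.37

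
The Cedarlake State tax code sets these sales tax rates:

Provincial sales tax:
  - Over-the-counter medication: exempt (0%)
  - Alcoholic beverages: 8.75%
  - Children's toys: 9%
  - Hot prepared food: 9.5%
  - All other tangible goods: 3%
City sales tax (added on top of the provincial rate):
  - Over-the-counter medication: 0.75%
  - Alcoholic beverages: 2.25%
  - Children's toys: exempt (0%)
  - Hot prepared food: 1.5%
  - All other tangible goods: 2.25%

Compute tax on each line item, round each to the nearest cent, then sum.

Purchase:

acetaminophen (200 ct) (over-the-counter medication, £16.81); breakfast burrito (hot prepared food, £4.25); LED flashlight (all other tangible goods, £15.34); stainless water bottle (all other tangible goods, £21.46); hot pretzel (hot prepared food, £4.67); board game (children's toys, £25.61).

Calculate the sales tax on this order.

Acetaminophen (200 ct) £16.81: over-the-counter medication → 0% + 0.75% city = 0.75% → £0.13
Breakfast burrito £4.25: hot prepared food → 9.5% + 1.5% city = 11% → £0.47
LED flashlight £15.34: all other tangible goods → 3% + 2.25% city = 5.25% → £0.81
Stainless water bottle £21.46: all other tangible goods → 3% + 2.25% city = 5.25% → £1.13
Hot pretzel £4.67: hot prepared food → 9.5% + 1.5% city = 11% → £0.51
Board game £25.61: children's toys → 9% + 0% city = 9% → £2.30
Total tax = £0.13 + £0.47 + £0.81 + £1.13 + £0.51 + £2.30 = £5.35

£5.35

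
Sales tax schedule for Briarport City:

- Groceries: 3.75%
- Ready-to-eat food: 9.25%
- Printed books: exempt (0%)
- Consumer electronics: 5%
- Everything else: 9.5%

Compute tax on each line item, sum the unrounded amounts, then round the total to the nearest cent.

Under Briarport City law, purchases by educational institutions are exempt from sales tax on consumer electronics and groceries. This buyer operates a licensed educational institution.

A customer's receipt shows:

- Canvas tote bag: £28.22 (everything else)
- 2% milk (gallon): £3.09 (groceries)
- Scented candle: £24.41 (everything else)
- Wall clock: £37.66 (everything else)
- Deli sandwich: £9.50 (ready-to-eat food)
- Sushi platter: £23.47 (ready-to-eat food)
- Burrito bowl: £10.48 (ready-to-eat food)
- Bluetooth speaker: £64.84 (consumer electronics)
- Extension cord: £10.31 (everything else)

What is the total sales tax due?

£13.58

Canvas tote bag £28.22: everything else → 9.5% → £2.6809
2% milk (gallon) £3.09: groceries, buyer-exempt → 0% → £0.00
Scented candle £24.41: everything else → 9.5% → £2.31895
Wall clock £37.66: everything else → 9.5% → £3.5777
Deli sandwich £9.50: ready-to-eat food → 9.25% → £0.87875
Sushi platter £23.47: ready-to-eat food → 9.25% → £2.170975
Burrito bowl £10.48: ready-to-eat food → 9.25% → £0.9694
Bluetooth speaker £64.84: consumer electronics, buyer-exempt → 0% → £0.00
Extension cord £10.31: everything else → 9.5% → £0.97945
Unrounded tax sum = £13.576125 → £13.58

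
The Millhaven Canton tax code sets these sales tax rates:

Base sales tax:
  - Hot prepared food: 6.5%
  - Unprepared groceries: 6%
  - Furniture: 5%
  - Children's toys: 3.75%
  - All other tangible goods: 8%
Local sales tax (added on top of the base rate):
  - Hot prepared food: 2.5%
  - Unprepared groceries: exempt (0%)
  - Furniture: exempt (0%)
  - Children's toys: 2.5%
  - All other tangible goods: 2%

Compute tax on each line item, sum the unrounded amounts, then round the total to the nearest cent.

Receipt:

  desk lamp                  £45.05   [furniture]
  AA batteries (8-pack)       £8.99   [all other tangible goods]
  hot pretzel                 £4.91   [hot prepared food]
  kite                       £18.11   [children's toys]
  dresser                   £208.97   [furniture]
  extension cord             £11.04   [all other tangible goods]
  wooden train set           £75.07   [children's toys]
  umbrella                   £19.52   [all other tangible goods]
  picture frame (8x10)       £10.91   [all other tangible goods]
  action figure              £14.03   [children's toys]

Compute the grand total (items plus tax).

Desk lamp £45.05: furniture → 5% + 0% local = 5% → £2.2525
AA batteries (8-pack) £8.99: all other tangible goods → 8% + 2% local = 10% → £0.899
Hot pretzel £4.91: hot prepared food → 6.5% + 2.5% local = 9% → £0.4419
Kite £18.11: children's toys → 3.75% + 2.5% local = 6.25% → £1.131875
Dresser £208.97: furniture → 5% + 0% local = 5% → £10.4485
Extension cord £11.04: all other tangible goods → 8% + 2% local = 10% → £1.104
Wooden train set £75.07: children's toys → 3.75% + 2.5% local = 6.25% → £4.691875
Umbrella £19.52: all other tangible goods → 8% + 2% local = 10% → £1.952
Picture frame (8x10) £10.91: all other tangible goods → 8% + 2% local = 10% → £1.091
Action figure £14.03: children's toys → 3.75% + 2.5% local = 6.25% → £0.876875
Subtotal = £416.60; unrounded tax = £24.889525 → £24.89; total due = £441.49

£441.49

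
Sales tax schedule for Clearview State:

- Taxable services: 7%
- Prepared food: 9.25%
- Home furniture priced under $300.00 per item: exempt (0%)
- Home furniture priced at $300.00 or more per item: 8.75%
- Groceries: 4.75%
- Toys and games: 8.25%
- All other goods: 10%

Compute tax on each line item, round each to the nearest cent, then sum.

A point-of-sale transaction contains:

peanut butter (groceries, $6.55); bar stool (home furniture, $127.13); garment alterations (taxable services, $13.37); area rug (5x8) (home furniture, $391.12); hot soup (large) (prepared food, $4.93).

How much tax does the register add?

$35.93

Peanut butter $6.55: groceries → 4.75% → $0.31
Bar stool $127.13: home furniture, under $300.00 → 0% → $0.00
Garment alterations $13.37: taxable services → 7% → $0.94
Area rug (5x8) $391.12: home furniture, $300.00 or more → 8.75% → $34.22
Hot soup (large) $4.93: prepared food → 9.25% → $0.46
Total tax = $0.31 + $0.94 + $34.22 + $0.46 = $35.93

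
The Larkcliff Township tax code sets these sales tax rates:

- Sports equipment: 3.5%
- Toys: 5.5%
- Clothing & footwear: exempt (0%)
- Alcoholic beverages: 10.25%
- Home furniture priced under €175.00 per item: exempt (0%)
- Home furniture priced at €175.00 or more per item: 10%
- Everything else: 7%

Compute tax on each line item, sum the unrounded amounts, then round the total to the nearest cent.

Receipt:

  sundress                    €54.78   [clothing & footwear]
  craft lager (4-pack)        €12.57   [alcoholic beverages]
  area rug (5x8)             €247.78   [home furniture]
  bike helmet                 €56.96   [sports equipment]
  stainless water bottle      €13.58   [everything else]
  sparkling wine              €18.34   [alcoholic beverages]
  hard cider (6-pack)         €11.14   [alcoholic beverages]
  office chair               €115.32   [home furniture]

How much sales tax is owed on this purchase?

Sundress €54.78: clothing & footwear → 0% → €0.00
Craft lager (4-pack) €12.57: alcoholic beverages → 10.25% → €1.288425
Area rug (5x8) €247.78: home furniture, €175.00 or more → 10% → €24.778
Bike helmet €56.96: sports equipment → 3.5% → €1.9936
Stainless water bottle €13.58: everything else → 7% → €0.9506
Sparkling wine €18.34: alcoholic beverages → 10.25% → €1.87985
Hard cider (6-pack) €11.14: alcoholic beverages → 10.25% → €1.14185
Office chair €115.32: home furniture, under €175.00 → 0% → €0.00
Unrounded tax sum = €32.032325 → €32.03

€32.03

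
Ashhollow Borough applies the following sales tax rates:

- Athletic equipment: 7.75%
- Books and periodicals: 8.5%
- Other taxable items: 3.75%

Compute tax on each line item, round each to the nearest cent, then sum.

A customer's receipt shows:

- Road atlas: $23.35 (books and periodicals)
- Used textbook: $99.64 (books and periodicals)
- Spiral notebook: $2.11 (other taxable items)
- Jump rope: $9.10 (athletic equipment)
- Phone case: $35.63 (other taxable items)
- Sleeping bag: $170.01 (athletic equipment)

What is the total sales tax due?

$25.76

Road atlas $23.35: books and periodicals → 8.5% → $1.98
Used textbook $99.64: books and periodicals → 8.5% → $8.47
Spiral notebook $2.11: other taxable items → 3.75% → $0.08
Jump rope $9.10: athletic equipment → 7.75% → $0.71
Phone case $35.63: other taxable items → 3.75% → $1.34
Sleeping bag $170.01: athletic equipment → 7.75% → $13.18
Total tax = $1.98 + $8.47 + $0.08 + $0.71 + $1.34 + $13.18 = $25.76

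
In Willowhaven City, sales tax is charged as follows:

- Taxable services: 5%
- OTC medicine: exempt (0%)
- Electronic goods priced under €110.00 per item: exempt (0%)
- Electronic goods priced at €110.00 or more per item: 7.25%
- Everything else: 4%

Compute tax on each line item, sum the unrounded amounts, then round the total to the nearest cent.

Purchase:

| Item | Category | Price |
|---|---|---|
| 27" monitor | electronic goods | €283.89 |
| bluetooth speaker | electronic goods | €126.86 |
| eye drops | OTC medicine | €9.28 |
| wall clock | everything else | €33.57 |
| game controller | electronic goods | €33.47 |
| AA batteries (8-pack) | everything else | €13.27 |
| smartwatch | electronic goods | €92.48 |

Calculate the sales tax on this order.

27" monitor €283.89: electronic goods, €110.00 or more → 7.25% → €20.582025
Bluetooth speaker €126.86: electronic goods, €110.00 or more → 7.25% → €9.19735
Eye drops €9.28: OTC medicine → 0% → €0.00
Wall clock €33.57: everything else → 4% → €1.3428
Game controller €33.47: electronic goods, under €110.00 → 0% → €0.00
AA batteries (8-pack) €13.27: everything else → 4% → €0.5308
Smartwatch €92.48: electronic goods, under €110.00 → 0% → €0.00
Unrounded tax sum = €31.652975 → €31.65

€31.65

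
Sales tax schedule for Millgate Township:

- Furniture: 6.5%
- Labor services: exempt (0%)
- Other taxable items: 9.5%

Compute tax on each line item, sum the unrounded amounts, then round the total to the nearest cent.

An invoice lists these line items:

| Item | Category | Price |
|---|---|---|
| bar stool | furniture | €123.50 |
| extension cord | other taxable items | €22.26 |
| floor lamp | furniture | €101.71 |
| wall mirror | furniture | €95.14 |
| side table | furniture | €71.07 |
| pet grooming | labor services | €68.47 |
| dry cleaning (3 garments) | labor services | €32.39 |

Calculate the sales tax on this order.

Bar stool €123.50: furniture → 6.5% → €8.0275
Extension cord €22.26: other taxable items → 9.5% → €2.1147
Floor lamp €101.71: furniture → 6.5% → €6.61115
Wall mirror €95.14: furniture → 6.5% → €6.1841
Side table €71.07: furniture → 6.5% → €4.61955
Pet grooming €68.47: labor services → 0% → €0.00
Dry cleaning (3 garments) €32.39: labor services → 0% → €0.00
Unrounded tax sum = €27.557 → €27.56

€27.56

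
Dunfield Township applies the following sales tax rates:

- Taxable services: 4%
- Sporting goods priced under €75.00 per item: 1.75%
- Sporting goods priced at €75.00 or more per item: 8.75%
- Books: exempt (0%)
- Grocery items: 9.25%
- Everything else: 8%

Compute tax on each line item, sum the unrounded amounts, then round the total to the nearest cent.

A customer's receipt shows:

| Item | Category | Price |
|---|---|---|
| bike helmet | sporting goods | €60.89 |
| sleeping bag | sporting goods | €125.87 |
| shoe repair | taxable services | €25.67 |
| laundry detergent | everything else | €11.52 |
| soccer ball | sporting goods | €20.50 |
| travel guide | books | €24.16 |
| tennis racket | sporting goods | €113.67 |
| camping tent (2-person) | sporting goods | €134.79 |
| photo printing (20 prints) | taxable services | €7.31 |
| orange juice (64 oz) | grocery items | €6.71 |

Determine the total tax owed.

€37.04

Bike helmet €60.89: sporting goods, under €75.00 → 1.75% → €1.065575
Sleeping bag €125.87: sporting goods, €75.00 or more → 8.75% → €11.013625
Shoe repair €25.67: taxable services → 4% → €1.0268
Laundry detergent €11.52: everything else → 8% → €0.9216
Soccer ball €20.50: sporting goods, under €75.00 → 1.75% → €0.35875
Travel guide €24.16: books → 0% → €0.00
Tennis racket €113.67: sporting goods, €75.00 or more → 8.75% → €9.946125
Camping tent (2-person) €134.79: sporting goods, €75.00 or more → 8.75% → €11.794125
Photo printing (20 prints) €7.31: taxable services → 4% → €0.2924
Orange juice (64 oz) €6.71: grocery items → 9.25% → €0.620675
Unrounded tax sum = €37.039675 → €37.04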